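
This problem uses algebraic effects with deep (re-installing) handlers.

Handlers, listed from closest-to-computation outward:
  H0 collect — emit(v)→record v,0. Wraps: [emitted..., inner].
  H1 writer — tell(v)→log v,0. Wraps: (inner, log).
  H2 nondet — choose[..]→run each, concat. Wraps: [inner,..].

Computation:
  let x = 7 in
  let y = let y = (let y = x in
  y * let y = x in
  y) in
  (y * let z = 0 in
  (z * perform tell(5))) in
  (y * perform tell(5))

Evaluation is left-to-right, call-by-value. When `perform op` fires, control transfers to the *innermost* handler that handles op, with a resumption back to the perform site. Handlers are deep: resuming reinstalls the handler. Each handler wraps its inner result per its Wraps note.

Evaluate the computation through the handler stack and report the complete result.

Answer: [([0], (5, 5))]

Working:
tell(5) @ H1 ⇒ log+=5
tell(5) @ H1 ⇒ log+=5
H0 returns [0]
H1 returns ([0], (5, 5))
H2 returns [([0], (5, 5))]
= [([0], (5, 5))]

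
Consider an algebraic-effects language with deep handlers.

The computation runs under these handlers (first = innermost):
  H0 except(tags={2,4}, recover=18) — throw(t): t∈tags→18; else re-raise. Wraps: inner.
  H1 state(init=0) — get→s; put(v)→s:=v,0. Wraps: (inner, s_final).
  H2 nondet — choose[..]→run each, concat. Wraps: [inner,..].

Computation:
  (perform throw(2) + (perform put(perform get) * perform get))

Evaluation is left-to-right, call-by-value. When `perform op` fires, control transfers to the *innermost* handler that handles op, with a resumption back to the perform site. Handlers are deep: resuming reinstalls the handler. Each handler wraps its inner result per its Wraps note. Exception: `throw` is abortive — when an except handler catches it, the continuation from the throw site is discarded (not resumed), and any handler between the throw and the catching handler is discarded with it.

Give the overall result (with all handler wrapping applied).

Step-by-step:
throw(2) @ H0 caught ⇒ 18
H1 returns (18, 0)
H2 returns [(18, 0)]
= [(18, 0)]

Answer: [(18, 0)]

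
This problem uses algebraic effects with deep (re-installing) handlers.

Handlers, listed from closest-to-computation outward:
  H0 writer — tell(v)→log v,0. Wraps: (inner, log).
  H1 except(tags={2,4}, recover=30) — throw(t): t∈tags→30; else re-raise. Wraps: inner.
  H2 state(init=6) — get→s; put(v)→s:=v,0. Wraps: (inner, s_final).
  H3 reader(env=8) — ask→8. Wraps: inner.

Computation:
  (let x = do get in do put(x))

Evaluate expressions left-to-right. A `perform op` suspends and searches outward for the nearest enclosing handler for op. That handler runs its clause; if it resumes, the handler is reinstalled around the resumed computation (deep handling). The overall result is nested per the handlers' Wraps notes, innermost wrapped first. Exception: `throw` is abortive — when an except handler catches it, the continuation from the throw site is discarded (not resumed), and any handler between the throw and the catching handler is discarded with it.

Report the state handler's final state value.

Working:
get @ H2 ⇒ 6
put(6) @ H2 ⇒ s:=6
H0 returns (0, ())
H1 returns (0, ())
H2 returns ((0, ()), 6)
H3 returns ((0, ()), 6)
= ((0, ()), 6)

Answer: 6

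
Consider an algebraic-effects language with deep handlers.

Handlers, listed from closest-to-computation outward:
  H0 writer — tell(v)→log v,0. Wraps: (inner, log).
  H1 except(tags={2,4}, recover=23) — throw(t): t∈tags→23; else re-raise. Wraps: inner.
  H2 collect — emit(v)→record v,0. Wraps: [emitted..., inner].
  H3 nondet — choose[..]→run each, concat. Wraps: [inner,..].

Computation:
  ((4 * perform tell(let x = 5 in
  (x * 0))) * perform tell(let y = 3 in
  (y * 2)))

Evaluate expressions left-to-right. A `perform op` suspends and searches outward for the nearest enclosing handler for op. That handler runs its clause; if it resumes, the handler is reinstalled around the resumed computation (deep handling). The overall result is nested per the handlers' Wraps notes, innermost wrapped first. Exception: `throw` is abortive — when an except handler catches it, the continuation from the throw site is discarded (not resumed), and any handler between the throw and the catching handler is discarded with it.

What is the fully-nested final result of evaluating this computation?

Answer: [[(0, (0, 6))]]

Working:
tell(0) @ H0 ⇒ log+=0
tell(6) @ H0 ⇒ log+=6
H0 returns (0, (0, 6))
H1 returns (0, (0, 6))
H2 returns [(0, (0, 6))]
H3 returns [[(0, (0, 6))]]
= [[(0, (0, 6))]]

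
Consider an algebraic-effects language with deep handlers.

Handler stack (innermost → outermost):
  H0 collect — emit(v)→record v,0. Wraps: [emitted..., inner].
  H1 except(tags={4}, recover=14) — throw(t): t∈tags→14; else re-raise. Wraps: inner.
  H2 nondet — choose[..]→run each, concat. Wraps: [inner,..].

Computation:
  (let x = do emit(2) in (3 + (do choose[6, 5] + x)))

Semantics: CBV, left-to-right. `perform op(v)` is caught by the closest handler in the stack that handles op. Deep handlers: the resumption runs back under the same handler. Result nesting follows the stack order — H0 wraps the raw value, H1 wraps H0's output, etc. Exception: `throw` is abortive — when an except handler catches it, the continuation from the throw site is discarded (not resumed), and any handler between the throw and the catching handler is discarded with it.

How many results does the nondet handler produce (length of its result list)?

Evaluation trace:
emit(2) @ H0 ⇒ out+=2
choose[6, 5] @ H2
  branch[0] choose=6:
    H0 returns [2, 9]
    H1 returns [2, 9]
    H2 returns [[2, 9]]
  branch[1] choose=5:
    H0 returns [2, 8]
    H1 returns [2, 8]
    H2 returns [[2, 8]]
= [[2, 9], [2, 8]]

Answer: 2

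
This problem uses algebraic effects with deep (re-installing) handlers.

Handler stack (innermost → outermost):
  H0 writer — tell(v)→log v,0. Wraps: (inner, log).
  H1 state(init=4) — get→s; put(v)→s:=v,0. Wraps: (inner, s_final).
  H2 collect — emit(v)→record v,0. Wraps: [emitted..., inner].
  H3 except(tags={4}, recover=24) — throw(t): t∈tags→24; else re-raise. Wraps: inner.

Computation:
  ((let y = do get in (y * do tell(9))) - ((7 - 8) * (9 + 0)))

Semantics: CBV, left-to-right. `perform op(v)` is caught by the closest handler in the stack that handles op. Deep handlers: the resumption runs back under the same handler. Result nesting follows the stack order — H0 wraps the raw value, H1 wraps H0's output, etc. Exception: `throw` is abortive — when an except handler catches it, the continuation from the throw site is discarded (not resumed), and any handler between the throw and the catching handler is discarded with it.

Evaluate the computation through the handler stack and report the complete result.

Answer: [((9, (9)), 4)]

Evaluation trace:
get @ H1 ⇒ 4
tell(9) @ H0 ⇒ log+=9
H0 returns (9, (9))
H1 returns ((9, (9)), 4)
H2 returns [((9, (9)), 4)]
H3 returns [((9, (9)), 4)]
= [((9, (9)), 4)]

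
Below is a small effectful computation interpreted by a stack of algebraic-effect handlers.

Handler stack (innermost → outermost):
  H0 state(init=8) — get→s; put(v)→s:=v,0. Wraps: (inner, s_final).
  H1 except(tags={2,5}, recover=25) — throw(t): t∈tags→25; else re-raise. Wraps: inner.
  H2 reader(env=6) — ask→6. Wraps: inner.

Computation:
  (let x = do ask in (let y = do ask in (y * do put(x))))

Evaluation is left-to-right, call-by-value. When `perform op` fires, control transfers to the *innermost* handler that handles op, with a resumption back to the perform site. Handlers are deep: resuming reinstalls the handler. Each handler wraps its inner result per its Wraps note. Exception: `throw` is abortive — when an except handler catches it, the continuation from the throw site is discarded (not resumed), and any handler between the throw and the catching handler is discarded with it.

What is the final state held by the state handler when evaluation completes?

Answer: 6

Step-by-step:
ask @ H2 ⇒ 6
ask @ H2 ⇒ 6
put(6) @ H0 ⇒ s:=6
H0 returns (0, 6)
H1 returns (0, 6)
H2 returns (0, 6)
= (0, 6)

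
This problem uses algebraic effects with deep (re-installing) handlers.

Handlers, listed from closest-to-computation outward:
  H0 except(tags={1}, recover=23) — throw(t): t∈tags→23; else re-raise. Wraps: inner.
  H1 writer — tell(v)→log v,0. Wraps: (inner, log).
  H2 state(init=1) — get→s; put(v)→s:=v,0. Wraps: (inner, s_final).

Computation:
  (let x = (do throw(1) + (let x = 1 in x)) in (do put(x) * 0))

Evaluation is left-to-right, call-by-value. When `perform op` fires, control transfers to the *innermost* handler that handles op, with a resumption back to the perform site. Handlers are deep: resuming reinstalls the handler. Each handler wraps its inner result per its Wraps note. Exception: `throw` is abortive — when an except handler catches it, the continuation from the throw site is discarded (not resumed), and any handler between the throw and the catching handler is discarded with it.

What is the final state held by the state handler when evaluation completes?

Answer: 1

Working:
throw(1) @ H0 caught ⇒ 23
H1 returns (23, ())
H2 returns ((23, ()), 1)
= ((23, ()), 1)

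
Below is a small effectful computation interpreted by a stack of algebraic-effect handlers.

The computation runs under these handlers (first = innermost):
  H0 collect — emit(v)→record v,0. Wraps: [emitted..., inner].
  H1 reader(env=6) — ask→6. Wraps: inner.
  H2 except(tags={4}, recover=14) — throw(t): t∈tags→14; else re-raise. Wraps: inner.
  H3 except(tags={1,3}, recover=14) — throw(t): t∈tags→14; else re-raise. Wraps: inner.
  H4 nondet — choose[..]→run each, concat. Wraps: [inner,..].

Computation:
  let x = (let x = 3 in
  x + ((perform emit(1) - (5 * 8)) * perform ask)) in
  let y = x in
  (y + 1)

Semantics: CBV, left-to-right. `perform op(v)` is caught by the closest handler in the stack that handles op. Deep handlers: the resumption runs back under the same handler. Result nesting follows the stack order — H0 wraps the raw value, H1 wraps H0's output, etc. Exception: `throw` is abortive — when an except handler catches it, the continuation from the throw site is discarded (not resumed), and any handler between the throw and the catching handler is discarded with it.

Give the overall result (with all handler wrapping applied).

Step-by-step:
emit(1) @ H0 ⇒ out+=1
ask @ H1 ⇒ 6
H0 returns [1, -236]
H1 returns [1, -236]
H2 returns [1, -236]
H3 returns [1, -236]
H4 returns [[1, -236]]
= [[1, -236]]

Answer: [[1, -236]]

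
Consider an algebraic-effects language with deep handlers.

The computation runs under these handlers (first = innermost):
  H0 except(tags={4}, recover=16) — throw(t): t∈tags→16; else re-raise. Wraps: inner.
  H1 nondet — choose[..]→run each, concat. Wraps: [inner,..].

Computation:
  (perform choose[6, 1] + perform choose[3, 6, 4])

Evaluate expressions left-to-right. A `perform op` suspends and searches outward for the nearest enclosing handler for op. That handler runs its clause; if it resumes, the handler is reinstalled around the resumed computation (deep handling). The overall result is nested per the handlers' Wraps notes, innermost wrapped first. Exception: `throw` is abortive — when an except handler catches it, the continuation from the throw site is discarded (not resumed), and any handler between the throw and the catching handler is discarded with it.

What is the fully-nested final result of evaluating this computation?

Evaluation trace:
choose[6, 1] @ H1
  branch[0] choose=6:
    choose[3, 6, 4] @ H1
      branch[0] choose=3:
        H0 returns 9
        H1 returns [9]
      branch[1] choose=6:
        H0 returns 12
        H1 returns [12]
      branch[2] choose=4:
        H0 returns 10
        H1 returns [10]
  branch[1] choose=1:
    choose[3, 6, 4] @ H1
      branch[0] choose=3:
        H0 returns 4
        H1 returns [4]
      branch[1] choose=6:
        H0 returns 7
        H1 returns [7]
      branch[2] choose=4:
        H0 returns 5
        H1 returns [5]
= [9, 12, 10, 4, 7, 5]

Answer: [9, 12, 10, 4, 7, 5]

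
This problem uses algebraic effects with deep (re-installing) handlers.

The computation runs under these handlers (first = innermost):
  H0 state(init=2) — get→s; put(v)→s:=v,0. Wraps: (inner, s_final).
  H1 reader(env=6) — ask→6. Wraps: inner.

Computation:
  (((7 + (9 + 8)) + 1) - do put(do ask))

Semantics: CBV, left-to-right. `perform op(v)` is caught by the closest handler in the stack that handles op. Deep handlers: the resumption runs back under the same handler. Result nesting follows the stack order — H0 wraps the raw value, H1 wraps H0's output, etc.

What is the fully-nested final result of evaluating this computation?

Answer: (25, 6)

Step-by-step:
ask @ H1 ⇒ 6
put(6) @ H0 ⇒ s:=6
H0 returns (25, 6)
H1 returns (25, 6)
= (25, 6)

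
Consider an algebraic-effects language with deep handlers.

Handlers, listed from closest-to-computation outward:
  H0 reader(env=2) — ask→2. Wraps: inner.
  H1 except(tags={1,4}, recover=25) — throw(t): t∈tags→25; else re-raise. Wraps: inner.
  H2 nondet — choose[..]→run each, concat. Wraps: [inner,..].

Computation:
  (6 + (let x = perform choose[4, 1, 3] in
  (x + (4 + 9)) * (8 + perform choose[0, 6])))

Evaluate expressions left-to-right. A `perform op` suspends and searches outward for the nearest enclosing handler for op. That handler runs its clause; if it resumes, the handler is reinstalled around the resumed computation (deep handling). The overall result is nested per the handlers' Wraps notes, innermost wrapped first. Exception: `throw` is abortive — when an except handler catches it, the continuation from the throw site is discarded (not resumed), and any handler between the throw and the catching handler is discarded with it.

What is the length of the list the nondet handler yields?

Answer: 6

Step-by-step:
choose[4, 1, 3] @ H2
  branch[0] choose=4:
    choose[0, 6] @ H2
      branch[0] choose=0:
        H0 returns 142
        H1 returns 142
        H2 returns [142]
      branch[1] choose=6:
        H0 returns 244
        H1 returns 244
        H2 returns [244]
  branch[1] choose=1:
    choose[0, 6] @ H2
      branch[0] choose=0:
        H0 returns 118
        H1 returns 118
        H2 returns [118]
      branch[1] choose=6:
        H0 returns 202
        H1 returns 202
        H2 returns [202]
  branch[2] choose=3:
    choose[0, 6] @ H2
      branch[0] choose=0:
        H0 returns 134
        H1 returns 134
        H2 returns [134]
      branch[1] choose=6:
        H0 returns 230
        H1 returns 230
        H2 returns [230]
= [142, 244, 118, 202, 134, 230]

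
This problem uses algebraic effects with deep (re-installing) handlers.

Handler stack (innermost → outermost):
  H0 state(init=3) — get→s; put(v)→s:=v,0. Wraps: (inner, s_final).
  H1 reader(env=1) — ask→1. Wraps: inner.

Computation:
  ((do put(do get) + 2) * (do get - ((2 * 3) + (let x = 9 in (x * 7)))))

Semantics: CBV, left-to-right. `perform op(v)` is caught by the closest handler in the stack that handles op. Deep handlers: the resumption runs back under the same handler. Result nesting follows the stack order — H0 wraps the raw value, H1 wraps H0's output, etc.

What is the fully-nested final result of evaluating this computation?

Working:
get @ H0 ⇒ 3
put(3) @ H0 ⇒ s:=3
get @ H0 ⇒ 3
H0 returns (-132, 3)
H1 returns (-132, 3)
= (-132, 3)

Answer: (-132, 3)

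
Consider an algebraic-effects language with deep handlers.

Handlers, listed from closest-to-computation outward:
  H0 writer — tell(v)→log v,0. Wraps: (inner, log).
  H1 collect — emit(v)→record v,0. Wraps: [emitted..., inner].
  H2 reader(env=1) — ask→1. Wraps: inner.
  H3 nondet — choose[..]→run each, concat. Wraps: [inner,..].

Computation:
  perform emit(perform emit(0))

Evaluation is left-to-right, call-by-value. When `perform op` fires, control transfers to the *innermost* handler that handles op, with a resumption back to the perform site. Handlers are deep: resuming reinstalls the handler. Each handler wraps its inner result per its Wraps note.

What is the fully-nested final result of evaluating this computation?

Answer: [[0, 0, (0, ())]]

Working:
emit(0) @ H1 ⇒ out+=0
emit(0) @ H1 ⇒ out+=0
H0 returns (0, ())
H1 returns [0, 0, (0, ())]
H2 returns [0, 0, (0, ())]
H3 returns [[0, 0, (0, ())]]
= [[0, 0, (0, ())]]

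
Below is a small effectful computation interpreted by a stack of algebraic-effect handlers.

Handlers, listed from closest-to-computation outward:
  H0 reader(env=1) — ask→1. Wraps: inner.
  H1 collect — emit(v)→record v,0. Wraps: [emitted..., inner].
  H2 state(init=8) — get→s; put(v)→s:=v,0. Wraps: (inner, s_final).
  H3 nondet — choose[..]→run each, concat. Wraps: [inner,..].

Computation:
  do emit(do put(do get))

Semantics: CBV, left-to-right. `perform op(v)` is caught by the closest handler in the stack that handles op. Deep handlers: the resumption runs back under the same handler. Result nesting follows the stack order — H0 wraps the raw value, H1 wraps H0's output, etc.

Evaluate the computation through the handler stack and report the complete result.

Working:
get @ H2 ⇒ 8
put(8) @ H2 ⇒ s:=8
emit(0) @ H1 ⇒ out+=0
H0 returns 0
H1 returns [0, 0]
H2 returns ([0, 0], 8)
H3 returns [([0, 0], 8)]
= [([0, 0], 8)]

Answer: [([0, 0], 8)]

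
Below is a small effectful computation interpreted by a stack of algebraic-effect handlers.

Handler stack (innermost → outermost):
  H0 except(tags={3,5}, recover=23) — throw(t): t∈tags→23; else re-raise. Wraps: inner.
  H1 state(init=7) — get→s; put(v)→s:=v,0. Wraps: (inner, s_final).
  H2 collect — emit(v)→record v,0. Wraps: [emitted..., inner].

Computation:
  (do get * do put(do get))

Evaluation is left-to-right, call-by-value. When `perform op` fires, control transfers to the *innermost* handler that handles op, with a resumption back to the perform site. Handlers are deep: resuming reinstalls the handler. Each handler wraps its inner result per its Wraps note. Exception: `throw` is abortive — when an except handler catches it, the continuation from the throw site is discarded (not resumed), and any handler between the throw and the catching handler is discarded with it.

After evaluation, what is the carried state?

Answer: 7

Step-by-step:
get @ H1 ⇒ 7
get @ H1 ⇒ 7
put(7) @ H1 ⇒ s:=7
H0 returns 0
H1 returns (0, 7)
H2 returns [(0, 7)]
= [(0, 7)]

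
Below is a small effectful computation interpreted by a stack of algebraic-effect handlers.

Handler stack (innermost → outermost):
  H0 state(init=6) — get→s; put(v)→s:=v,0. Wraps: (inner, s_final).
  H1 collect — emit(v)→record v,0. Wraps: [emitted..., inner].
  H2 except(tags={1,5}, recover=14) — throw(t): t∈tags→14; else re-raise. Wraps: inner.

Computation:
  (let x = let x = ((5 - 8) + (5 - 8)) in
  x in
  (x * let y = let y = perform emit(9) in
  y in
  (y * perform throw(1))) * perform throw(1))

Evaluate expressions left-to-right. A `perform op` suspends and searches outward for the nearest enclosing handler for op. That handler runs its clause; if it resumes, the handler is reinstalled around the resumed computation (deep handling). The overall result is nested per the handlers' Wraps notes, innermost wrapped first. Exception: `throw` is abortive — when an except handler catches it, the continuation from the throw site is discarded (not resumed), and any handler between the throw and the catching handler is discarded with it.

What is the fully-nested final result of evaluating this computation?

Evaluation trace:
emit(9) @ H1 ⇒ out+=9
throw(1) @ H2 caught ⇒ 14
= 14

Answer: 14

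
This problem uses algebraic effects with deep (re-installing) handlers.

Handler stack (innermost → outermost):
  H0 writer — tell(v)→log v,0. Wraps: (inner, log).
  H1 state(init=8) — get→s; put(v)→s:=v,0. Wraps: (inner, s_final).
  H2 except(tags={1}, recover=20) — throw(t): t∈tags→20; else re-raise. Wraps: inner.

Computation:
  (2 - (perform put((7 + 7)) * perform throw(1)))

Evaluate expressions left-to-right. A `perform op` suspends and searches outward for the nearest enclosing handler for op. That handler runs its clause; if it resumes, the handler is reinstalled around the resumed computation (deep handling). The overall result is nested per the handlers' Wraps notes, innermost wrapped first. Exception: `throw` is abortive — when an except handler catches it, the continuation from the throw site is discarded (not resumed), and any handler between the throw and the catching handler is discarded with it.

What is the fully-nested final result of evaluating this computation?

Answer: 20

Working:
put(14) @ H1 ⇒ s:=14
throw(1) @ H2 caught ⇒ 20
= 20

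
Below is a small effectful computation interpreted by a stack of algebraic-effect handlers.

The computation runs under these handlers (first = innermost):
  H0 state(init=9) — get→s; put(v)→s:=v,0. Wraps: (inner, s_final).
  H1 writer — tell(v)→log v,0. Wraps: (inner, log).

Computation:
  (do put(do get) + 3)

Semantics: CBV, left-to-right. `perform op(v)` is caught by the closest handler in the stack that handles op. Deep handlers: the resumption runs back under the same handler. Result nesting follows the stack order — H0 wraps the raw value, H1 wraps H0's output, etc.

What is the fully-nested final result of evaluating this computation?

Answer: ((3, 9), ())

Evaluation trace:
get @ H0 ⇒ 9
put(9) @ H0 ⇒ s:=9
H0 returns (3, 9)
H1 returns ((3, 9), ())
= ((3, 9), ())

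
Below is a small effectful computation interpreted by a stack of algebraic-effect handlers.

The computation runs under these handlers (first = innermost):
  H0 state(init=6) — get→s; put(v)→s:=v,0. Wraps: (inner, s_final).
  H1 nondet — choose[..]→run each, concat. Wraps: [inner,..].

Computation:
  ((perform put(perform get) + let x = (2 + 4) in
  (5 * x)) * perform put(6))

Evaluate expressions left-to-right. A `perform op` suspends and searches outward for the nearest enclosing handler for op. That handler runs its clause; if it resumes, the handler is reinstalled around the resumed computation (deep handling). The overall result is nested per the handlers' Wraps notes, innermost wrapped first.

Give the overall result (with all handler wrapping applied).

Answer: [(0, 6)]

Step-by-step:
get @ H0 ⇒ 6
put(6) @ H0 ⇒ s:=6
put(6) @ H0 ⇒ s:=6
H0 returns (0, 6)
H1 returns [(0, 6)]
= [(0, 6)]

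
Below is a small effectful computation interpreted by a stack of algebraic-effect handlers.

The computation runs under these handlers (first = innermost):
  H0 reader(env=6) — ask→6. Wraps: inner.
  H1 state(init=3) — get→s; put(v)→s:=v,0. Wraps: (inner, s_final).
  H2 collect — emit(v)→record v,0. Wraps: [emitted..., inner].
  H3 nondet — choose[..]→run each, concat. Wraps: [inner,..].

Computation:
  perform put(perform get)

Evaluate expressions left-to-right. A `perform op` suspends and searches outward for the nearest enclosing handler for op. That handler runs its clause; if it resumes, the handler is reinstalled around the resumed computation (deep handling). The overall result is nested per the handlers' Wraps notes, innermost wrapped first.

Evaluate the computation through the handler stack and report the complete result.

Answer: [[(0, 3)]]

Evaluation trace:
get @ H1 ⇒ 3
put(3) @ H1 ⇒ s:=3
H0 returns 0
H1 returns (0, 3)
H2 returns [(0, 3)]
H3 returns [[(0, 3)]]
= [[(0, 3)]]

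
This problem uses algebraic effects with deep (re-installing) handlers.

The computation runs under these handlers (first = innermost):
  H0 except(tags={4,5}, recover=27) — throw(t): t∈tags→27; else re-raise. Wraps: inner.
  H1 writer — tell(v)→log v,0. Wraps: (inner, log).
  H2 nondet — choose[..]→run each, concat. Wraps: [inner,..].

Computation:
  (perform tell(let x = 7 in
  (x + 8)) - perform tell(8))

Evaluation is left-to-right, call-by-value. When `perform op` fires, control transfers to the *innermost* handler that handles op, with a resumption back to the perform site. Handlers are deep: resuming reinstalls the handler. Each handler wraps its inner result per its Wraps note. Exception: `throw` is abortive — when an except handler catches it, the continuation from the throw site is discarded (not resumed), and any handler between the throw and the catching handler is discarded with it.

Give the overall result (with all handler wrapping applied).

Answer: [(0, (15, 8))]

Working:
tell(15) @ H1 ⇒ log+=15
tell(8) @ H1 ⇒ log+=8
H0 returns 0
H1 returns (0, (15, 8))
H2 returns [(0, (15, 8))]
= [(0, (15, 8))]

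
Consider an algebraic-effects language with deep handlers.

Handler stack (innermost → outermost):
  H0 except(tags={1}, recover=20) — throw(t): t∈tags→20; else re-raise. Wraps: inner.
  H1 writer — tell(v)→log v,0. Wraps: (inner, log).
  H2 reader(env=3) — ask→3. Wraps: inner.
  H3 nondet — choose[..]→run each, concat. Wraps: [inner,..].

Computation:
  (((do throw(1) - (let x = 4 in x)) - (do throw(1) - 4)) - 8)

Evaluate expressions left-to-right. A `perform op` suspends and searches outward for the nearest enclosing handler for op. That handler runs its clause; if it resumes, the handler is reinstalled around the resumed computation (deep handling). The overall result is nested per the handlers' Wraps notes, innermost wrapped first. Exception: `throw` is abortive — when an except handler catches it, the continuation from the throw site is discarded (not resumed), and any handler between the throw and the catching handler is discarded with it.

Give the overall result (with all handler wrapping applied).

Answer: [(20, ())]

Working:
throw(1) @ H0 caught ⇒ 20
H1 returns (20, ())
H2 returns (20, ())
H3 returns [(20, ())]
= [(20, ())]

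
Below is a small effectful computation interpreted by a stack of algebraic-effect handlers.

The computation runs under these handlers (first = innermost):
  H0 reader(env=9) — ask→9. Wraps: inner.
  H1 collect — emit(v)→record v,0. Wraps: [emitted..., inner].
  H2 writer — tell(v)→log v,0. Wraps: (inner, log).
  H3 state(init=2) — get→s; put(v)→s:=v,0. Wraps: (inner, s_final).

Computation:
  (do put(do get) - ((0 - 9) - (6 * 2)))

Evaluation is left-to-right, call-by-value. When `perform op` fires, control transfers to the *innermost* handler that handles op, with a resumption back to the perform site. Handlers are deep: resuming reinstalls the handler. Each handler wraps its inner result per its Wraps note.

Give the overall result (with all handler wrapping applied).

Answer: (([21], ()), 2)

Evaluation trace:
get @ H3 ⇒ 2
put(2) @ H3 ⇒ s:=2
H0 returns 21
H1 returns [21]
H2 returns ([21], ())
H3 returns (([21], ()), 2)
= (([21], ()), 2)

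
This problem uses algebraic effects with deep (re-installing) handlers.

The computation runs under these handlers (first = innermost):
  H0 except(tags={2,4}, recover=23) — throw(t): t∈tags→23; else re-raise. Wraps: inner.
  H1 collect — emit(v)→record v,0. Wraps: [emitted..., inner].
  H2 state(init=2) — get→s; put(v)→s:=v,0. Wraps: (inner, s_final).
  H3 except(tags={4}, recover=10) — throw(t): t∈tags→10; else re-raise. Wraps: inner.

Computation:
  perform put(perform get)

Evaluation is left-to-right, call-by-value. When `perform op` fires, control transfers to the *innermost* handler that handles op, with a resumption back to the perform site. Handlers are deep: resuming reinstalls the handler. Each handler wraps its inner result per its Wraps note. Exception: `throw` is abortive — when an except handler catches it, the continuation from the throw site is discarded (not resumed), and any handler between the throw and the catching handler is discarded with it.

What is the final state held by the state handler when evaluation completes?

Answer: 2

Working:
get @ H2 ⇒ 2
put(2) @ H2 ⇒ s:=2
H0 returns 0
H1 returns [0]
H2 returns ([0], 2)
H3 returns ([0], 2)
= ([0], 2)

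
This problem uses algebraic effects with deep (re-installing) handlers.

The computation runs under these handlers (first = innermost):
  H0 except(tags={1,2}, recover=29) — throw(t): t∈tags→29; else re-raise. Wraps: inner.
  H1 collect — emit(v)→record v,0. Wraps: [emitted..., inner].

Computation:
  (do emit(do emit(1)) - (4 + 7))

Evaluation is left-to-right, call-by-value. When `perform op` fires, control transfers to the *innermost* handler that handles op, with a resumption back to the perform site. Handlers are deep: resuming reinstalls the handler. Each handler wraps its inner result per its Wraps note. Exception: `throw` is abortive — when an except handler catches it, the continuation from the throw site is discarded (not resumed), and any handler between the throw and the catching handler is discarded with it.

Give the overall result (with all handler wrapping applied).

Step-by-step:
emit(1) @ H1 ⇒ out+=1
emit(0) @ H1 ⇒ out+=0
H0 returns -11
H1 returns [1, 0, -11]
= [1, 0, -11]

Answer: [1, 0, -11]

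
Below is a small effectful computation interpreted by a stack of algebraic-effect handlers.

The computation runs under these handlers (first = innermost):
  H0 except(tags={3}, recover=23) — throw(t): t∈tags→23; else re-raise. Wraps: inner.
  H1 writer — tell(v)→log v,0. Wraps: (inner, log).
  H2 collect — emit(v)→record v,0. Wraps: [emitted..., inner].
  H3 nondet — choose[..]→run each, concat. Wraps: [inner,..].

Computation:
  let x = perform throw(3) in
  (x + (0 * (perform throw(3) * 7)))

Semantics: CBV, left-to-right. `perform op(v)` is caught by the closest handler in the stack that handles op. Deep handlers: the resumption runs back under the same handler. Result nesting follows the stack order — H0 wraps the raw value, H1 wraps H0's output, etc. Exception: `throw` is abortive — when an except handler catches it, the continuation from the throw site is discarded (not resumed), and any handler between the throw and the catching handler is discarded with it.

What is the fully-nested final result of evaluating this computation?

Answer: [[(23, ())]]

Step-by-step:
throw(3) @ H0 caught ⇒ 23
H1 returns (23, ())
H2 returns [(23, ())]
H3 returns [[(23, ())]]
= [[(23, ())]]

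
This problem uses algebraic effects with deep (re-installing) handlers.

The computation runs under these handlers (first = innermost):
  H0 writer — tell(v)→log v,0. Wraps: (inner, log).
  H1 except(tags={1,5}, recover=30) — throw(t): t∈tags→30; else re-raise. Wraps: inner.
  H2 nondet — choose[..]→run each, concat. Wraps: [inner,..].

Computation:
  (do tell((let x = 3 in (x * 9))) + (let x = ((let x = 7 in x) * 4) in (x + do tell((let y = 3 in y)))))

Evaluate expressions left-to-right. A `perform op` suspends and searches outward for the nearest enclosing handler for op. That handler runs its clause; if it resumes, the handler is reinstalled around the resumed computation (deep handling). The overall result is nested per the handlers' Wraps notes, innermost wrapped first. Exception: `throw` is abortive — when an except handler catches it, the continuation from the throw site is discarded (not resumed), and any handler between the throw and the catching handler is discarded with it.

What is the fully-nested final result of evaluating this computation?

Answer: [(28, (27, 3))]

Evaluation trace:
tell(27) @ H0 ⇒ log+=27
tell(3) @ H0 ⇒ log+=3
H0 returns (28, (27, 3))
H1 returns (28, (27, 3))
H2 returns [(28, (27, 3))]
= [(28, (27, 3))]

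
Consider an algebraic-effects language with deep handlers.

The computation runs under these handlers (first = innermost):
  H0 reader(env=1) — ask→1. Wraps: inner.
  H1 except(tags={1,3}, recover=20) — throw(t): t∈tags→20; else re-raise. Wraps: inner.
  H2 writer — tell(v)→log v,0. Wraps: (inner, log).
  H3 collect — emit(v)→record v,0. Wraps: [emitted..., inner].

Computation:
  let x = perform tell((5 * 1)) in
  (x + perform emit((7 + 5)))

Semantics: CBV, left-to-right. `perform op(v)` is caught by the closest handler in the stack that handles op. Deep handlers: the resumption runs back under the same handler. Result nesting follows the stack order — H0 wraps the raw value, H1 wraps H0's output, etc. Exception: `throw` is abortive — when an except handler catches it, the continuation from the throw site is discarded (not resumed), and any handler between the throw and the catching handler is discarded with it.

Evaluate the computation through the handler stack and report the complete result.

Answer: [12, (0, (5))]

Working:
tell(5) @ H2 ⇒ log+=5
emit(12) @ H3 ⇒ out+=12
H0 returns 0
H1 returns 0
H2 returns (0, (5))
H3 returns [12, (0, (5))]
= [12, (0, (5))]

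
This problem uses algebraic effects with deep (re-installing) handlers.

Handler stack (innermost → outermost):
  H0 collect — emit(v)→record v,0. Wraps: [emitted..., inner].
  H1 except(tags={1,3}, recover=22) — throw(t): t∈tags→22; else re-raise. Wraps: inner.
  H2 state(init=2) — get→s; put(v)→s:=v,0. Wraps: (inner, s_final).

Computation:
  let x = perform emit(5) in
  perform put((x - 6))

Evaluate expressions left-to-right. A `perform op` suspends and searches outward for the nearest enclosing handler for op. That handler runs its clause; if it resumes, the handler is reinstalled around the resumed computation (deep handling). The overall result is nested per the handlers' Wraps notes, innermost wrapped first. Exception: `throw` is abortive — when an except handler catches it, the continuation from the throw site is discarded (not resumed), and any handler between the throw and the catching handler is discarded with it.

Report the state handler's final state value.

Working:
emit(5) @ H0 ⇒ out+=5
put(-6) @ H2 ⇒ s:=-6
H0 returns [5, 0]
H1 returns [5, 0]
H2 returns ([5, 0], -6)
= ([5, 0], -6)

Answer: -6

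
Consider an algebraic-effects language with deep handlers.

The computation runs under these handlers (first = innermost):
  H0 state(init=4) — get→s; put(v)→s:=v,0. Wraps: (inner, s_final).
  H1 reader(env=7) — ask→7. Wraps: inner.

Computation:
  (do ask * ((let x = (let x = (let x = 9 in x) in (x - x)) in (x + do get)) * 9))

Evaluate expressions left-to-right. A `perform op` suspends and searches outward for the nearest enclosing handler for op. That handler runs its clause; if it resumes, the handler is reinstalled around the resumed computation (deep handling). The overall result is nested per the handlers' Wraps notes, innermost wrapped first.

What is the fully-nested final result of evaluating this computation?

Answer: (252, 4)

Working:
ask @ H1 ⇒ 7
get @ H0 ⇒ 4
H0 returns (252, 4)
H1 returns (252, 4)
= (252, 4)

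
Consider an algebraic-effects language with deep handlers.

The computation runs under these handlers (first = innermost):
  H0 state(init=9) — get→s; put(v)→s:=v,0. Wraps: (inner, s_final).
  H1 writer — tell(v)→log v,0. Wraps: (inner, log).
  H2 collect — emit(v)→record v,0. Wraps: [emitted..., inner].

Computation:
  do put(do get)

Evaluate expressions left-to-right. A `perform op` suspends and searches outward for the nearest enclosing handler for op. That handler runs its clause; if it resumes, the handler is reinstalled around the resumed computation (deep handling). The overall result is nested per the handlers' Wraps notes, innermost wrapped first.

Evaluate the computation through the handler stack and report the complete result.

Answer: [((0, 9), ())]

Step-by-step:
get @ H0 ⇒ 9
put(9) @ H0 ⇒ s:=9
H0 returns (0, 9)
H1 returns ((0, 9), ())
H2 returns [((0, 9), ())]
= [((0, 9), ())]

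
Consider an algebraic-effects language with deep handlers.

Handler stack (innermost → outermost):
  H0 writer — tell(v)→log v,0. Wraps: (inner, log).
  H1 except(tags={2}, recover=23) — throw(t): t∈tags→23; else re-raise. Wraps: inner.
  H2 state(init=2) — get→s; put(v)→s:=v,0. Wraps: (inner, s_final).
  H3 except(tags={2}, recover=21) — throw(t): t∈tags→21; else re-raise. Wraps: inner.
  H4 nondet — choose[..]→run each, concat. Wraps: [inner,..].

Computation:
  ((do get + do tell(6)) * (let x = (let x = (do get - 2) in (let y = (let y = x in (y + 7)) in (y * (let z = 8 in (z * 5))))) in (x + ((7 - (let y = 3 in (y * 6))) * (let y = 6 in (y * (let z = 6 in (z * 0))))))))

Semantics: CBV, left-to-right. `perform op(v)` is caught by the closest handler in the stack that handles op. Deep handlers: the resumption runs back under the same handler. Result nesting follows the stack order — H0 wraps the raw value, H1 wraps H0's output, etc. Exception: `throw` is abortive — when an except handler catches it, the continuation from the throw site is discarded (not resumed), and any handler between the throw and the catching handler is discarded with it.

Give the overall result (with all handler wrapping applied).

Evaluation trace:
get @ H2 ⇒ 2
tell(6) @ H0 ⇒ log+=6
get @ H2 ⇒ 2
H0 returns (560, (6))
H1 returns (560, (6))
H2 returns ((560, (6)), 2)
H3 returns ((560, (6)), 2)
H4 returns [((560, (6)), 2)]
= [((560, (6)), 2)]

Answer: [((560, (6)), 2)]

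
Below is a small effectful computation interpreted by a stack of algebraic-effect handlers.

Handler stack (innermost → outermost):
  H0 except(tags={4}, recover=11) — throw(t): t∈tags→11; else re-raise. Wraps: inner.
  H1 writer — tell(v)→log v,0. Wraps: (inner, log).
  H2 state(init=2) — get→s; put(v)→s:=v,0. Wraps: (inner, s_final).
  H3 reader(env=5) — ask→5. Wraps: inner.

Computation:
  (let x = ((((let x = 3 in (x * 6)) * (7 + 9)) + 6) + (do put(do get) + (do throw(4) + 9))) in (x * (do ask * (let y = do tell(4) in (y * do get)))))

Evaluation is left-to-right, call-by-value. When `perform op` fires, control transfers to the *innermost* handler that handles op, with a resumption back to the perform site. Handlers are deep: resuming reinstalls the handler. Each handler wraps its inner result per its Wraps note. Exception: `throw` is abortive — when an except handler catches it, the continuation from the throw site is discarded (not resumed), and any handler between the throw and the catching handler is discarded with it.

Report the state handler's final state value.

Working:
get @ H2 ⇒ 2
put(2) @ H2 ⇒ s:=2
throw(4) @ H0 caught ⇒ 11
H1 returns (11, ())
H2 returns ((11, ()), 2)
H3 returns ((11, ()), 2)
= ((11, ()), 2)

Answer: 2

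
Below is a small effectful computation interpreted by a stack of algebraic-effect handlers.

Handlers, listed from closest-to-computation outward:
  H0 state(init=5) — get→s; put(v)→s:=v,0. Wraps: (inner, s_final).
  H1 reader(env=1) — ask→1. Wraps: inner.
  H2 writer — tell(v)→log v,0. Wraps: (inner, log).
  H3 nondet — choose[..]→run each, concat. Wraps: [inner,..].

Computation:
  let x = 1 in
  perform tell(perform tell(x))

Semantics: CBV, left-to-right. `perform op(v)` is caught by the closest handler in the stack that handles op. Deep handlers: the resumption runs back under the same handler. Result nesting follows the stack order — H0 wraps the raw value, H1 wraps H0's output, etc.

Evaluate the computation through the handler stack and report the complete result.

Answer: [((0, 5), (1, 0))]

Working:
tell(1) @ H2 ⇒ log+=1
tell(0) @ H2 ⇒ log+=0
H0 returns (0, 5)
H1 returns (0, 5)
H2 returns ((0, 5), (1, 0))
H3 returns [((0, 5), (1, 0))]
= [((0, 5), (1, 0))]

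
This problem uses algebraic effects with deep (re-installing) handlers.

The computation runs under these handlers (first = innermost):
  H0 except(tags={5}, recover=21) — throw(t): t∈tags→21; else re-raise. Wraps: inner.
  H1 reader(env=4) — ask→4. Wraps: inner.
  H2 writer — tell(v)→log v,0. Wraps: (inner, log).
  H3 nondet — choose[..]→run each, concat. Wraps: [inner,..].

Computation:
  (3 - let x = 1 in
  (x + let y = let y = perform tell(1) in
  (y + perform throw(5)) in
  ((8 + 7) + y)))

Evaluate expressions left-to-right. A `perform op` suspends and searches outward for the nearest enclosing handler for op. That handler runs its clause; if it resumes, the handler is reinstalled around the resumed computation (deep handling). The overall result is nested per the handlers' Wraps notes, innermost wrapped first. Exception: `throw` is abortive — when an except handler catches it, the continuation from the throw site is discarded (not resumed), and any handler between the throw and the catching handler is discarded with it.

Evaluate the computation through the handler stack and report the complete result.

Answer: [(21, (1))]

Evaluation trace:
tell(1) @ H2 ⇒ log+=1
throw(5) @ H0 caught ⇒ 21
H1 returns 21
H2 returns (21, (1))
H3 returns [(21, (1))]
= [(21, (1))]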